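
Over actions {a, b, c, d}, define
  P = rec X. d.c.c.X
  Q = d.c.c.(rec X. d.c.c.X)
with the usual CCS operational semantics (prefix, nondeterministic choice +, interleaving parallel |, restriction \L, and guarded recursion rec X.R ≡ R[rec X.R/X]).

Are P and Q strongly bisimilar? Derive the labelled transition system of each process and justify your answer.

YES

P's transition system — 3 states:
  m0 = rec X. d.c.c.X :: ··d··> m1
  m1 = c.c.(rec X. d.c.c.X) :: ··c··> m2
  m2 = c.(rec X. d.c.c.X) :: ··c··> m0
Q's transition system — 4 states:
  n0 = d.c.c.(rec X. d.c.c.X) :: ··d··> n1
  n1 = c.c.(rec X. d.c.c.X) :: ··c··> n2
  n2 = c.(rec X. d.c.c.X) :: ··c··> n3
  n3 = rec X. d.c.c.X :: ··d··> n1
Coarsest stable partition (strong bisimilarity classes):
  B0 = {m0, n0, n3}
  B1 = {m1, n1}
  B2 = {m2, n2}
m0 ∈ B0, n0 ∈ B0 → same block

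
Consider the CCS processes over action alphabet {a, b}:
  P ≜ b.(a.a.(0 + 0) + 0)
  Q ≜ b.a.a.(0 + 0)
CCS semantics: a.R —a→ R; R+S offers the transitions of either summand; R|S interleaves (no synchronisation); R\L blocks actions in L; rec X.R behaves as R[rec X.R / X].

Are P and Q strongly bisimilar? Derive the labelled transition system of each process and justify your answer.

YES

P's transition system — 4 states:
  m0 = b.(a.a.(0 + 0) + 0) | —b→ m1
  m1 = a.a.(0 + 0) + 0 | —a→ m2
  m2 = a.(0 + 0) | —a→ m3
  m3 = 0 + 0 | deadlocked
Q's transition system — 4 states:
  n0 = b.a.a.(0 + 0) | —b→ n1
  n1 = a.a.(0 + 0) | —a→ n2
  n2 = a.(0 + 0) | —a→ n3
  n3 = 0 + 0 | deadlocked
Coarsest stable partition (strong bisimilarity classes):
  B0 = {m0, n0}
  B1 = {m1, n1}
  B2 = {m2, n2}
  B3 = {m3, n3}
m0 ∈ B0, n0 ∈ B0 → same block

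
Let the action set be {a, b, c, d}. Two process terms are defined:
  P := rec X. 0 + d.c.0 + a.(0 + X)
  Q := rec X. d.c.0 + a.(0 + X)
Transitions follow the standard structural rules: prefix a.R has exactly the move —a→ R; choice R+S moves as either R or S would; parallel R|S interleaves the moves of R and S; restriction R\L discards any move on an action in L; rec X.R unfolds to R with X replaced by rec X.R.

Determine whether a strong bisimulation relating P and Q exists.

Reachable graph of P (4 states):
  s0 = rec X. 0 + d.c.0 + a.(0 + X) has moves --a--▸ s1, --d--▸ s2
  s1 = 0 + (rec X. 0 + d.c.0 + a.(0 + X)) has moves --a--▸ s1, --d--▸ s2
  s2 = c.0 has moves --c--▸ s3
  s3 = 0 has moves deadlocked
Reachable graph of Q (4 states):
  t0 = rec X. d.c.0 + a.(0 + X) has moves --a--▸ t1, --d--▸ t2
  t1 = 0 + (rec X. d.c.0 + a.(0 + X)) has moves --a--▸ t1, --d--▸ t2
  t2 = c.0 has moves --c--▸ t3
  t3 = 0 has moves deadlocked
Partition-refinement fixed point:
  B0 = {s0, s1, t0, t1}
  B1 = {s2, t2}
  B2 = {s3, t3}
s0 ∈ B0, t0 ∈ B0 → same block

P ~ Q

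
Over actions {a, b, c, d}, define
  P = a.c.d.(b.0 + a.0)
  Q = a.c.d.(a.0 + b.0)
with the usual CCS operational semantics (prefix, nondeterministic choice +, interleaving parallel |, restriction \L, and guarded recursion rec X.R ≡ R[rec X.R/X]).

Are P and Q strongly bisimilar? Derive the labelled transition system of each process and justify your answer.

bisimilar

Reachable graph of P (5 states):
  m0 = a.c.d.(b.0 + a.0) has moves —a→ m1
  m1 = c.d.(b.0 + a.0) has moves —c→ m2
  m2 = d.(b.0 + a.0) has moves —d→ m3
  m3 = b.0 + a.0 has moves —a→ m4, —b→ m4
  m4 = 0 has moves stopped
Reachable graph of Q (5 states):
  n0 = a.c.d.(a.0 + b.0) has moves —a→ n1
  n1 = c.d.(a.0 + b.0) has moves —c→ n2
  n2 = d.(a.0 + b.0) has moves —d→ n3
  n3 = a.0 + b.0 has moves —a→ n4, —b→ n4
  n4 = 0 has moves stopped
Coarsest stable partition (strong bisimilarity classes):
  B0 = {m0, n0}
  B1 = {m1, n1}
  B2 = {m2, n2}
  B3 = {m3, n3}
  B4 = {m4, n4}
m0 ∈ B0, n0 ∈ B0 → same block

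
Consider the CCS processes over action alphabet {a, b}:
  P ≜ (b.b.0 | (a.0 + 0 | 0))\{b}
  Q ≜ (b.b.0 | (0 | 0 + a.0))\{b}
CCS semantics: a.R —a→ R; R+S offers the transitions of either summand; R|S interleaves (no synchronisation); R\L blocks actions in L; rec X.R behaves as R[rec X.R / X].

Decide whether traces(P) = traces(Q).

P's transition system — 2 states:
  s0 = (b.b.0 | (a.0 + 0 | 0))\{b} has moves =a=> s1
  s1 = (b.b.0 | 0)\{b} has moves stopped
Q's transition system — 2 states:
  t0 = (b.b.0 | (0 | 0 + a.0))\{b} has moves =a=> t1
  t1 = (b.b.0 | 0)\{b} has moves stopped
Coarsest stable partition (strong bisimilarity classes):
  B0 = {s0, t0}
  B1 = {s1, t1}
s0 ∈ B0, t0 ∈ B0 → same block
Bisimilar ⇒ trace-equivalent.

traces(P) = traces(Q)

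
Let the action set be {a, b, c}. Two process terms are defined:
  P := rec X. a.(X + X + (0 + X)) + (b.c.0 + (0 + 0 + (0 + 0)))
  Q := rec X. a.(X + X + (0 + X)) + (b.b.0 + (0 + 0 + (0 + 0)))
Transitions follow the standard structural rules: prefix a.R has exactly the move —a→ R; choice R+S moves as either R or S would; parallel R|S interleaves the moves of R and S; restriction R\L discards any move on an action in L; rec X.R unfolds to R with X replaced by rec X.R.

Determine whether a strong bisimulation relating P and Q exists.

LTS(P): 4 reachable states
  s0 = rec X. a.(X + X + (0 + X)) + (b.c.0 + (0 + 0 + (0 + 0))) :: —a→ s1, —b→ s2
  s1 = (rec X. a.(X + X + (0 + X)) + (b.c.0 + (0 + 0 + (0 + 0)))) + (rec X. a.(X + X + (0 + X)) + (b.c.0 + (0 + 0 + (0 + 0)))) + (0 + (rec X. a.(X + X + (0 + X)) + (b.c.0 + (0 + 0 + (0 + 0))))) :: —a→ s1, —b→ s2
  s2 = c.0 :: —c→ s3
  s3 = 0 :: stopped
LTS(Q): 4 reachable states
  t0 = rec X. a.(X + X + (0 + X)) + (b.b.0 + (0 + 0 + (0 + 0))) :: —a→ t1, —b→ t2
  t1 = (rec X. a.(X + X + (0 + X)) + (b.b.0 + (0 + 0 + (0 + 0)))) + (rec X. a.(X + X + (0 + X)) + (b.b.0 + (0 + 0 + (0 + 0)))) + (0 + (rec X. a.(X + X + (0 + X)) + (b.b.0 + (0 + 0 + (0 + 0))))) :: —a→ t1, —b→ t2
  t2 = b.0 :: —b→ t3
  t3 = 0 :: stopped
Coarsest stable partition (strong bisimilarity classes):
  B0 = {s0, s1}
  B1 = {s2}
  B2 = {s3, t3}
  B3 = {t0, t1}
  B4 = {t2}
s0 ∈ B0, t0 ∈ B3 → different blocks

NO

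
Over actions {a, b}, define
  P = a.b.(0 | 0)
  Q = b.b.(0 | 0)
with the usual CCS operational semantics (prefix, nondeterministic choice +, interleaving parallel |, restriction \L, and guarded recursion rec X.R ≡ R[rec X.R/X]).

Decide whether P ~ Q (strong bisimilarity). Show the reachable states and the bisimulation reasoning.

P's transition system — 3 states:
  s0 = a.b.(0 | 0) | -a-> s1
  s1 = b.(0 | 0) | -b-> s2
  s2 = 0 | 0 | (no moves)
Q's transition system — 3 states:
  t0 = b.b.(0 | 0) | -b-> t1
  t1 = b.(0 | 0) | -b-> t2
  t2 = 0 | 0 | (no moves)
Partition-refinement fixed point:
  B0 = {s0}
  B1 = {s1, t1}
  B2 = {s2, t2}
  B3 = {t0}
s0 ∈ B0, t0 ∈ B3 → different blocks

NO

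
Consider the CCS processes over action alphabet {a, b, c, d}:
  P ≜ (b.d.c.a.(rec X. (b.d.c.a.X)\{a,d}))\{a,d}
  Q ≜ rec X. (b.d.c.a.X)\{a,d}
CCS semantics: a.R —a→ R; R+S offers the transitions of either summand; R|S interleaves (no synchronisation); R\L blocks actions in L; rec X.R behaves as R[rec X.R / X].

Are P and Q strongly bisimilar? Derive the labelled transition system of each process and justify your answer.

Reachable graph of P (2 states):
  s0 = (b.d.c.a.(rec X. (b.d.c.a.X)\{a,d}))\{a,d} → ··b··> s1
  s1 = (d.c.a.(rec X. (b.d.c.a.X)\{a,d}))\{a,d} → ∅
Reachable graph of Q (2 states):
  t0 = rec X. (b.d.c.a.X)\{a,d} → ··b··> t1
  t1 = (d.c.a.(rec X. (b.d.c.a.X)\{a,d}))\{a,d} → ∅
Coarsest stable partition (strong bisimilarity classes):
  B0 = {s0, t0}
  B1 = {s1, t1}
s0 ∈ B0, t0 ∈ B0 → same block

P ~ Q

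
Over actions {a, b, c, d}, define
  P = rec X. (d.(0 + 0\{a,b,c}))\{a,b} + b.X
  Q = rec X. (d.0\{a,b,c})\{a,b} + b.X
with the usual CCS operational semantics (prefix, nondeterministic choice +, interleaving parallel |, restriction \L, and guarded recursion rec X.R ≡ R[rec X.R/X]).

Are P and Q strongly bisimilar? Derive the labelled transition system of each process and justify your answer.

P's transition system — 2 states:
  m0 = rec X. (d.(0 + 0\{a,b,c}))\{a,b} + b.X :: ··b··> m0, ··d··> m1
  m1 = (0 + 0\{a,b,c})\{a,b} :: deadlocked
Q's transition system — 2 states:
  n0 = rec X. (d.0\{a,b,c})\{a,b} + b.X :: ··b··> n0, ··d··> n1
  n1 = 0\{a,b,c}\{a,b} :: deadlocked
Coarsest stable partition (strong bisimilarity classes):
  B0 = {m0, n0}
  B1 = {m1, n1}
m0 ∈ B0, n0 ∈ B0 → same block

YES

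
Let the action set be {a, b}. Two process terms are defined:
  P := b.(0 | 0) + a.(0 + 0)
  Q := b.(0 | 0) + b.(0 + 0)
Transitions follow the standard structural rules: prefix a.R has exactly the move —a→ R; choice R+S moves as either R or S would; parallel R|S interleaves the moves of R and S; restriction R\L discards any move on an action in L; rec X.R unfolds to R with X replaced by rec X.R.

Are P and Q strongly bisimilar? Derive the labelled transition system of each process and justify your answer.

P's transition system — 3 states:
  s0 = b.(0 | 0) + a.(0 + 0) has moves =a=> s1, =b=> s2
  s1 = 0 + 0 has moves stopped
  s2 = 0 | 0 has moves stopped
Q's transition system — 3 states:
  t0 = b.(0 | 0) + b.(0 + 0) has moves =b=> t1, =b=> t2
  t1 = 0 + 0 has moves stopped
  t2 = 0 | 0 has moves stopped
Bisimilarity quotient blocks:
  B0 = {s0}
  B1 = {s1, s2, t1, t2}
  B2 = {t0}
s0 ∈ B0, t0 ∈ B2 → different blocks

P ≁ Q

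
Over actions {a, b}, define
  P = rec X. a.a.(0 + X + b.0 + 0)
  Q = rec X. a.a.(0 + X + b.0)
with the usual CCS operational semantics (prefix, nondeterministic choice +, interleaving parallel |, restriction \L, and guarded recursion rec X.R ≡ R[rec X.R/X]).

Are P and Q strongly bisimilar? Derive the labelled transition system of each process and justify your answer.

YES

Reachable graph of P (4 states):
  s0 = rec X. a.a.(0 + X + b.0 + 0) → -a-> s1
  s1 = a.(0 + (rec X. a.a.(0 + X + b.0 + 0)) + b.0 + 0) → -a-> s2
  s2 = 0 + (rec X. a.a.(0 + X + b.0 + 0)) + b.0 + 0 → -a-> s1, -b-> s3
  s3 = 0 → ·
Reachable graph of Q (4 states):
  t0 = rec X. a.a.(0 + X + b.0) → -a-> t1
  t1 = a.(0 + (rec X. a.a.(0 + X + b.0)) + b.0) → -a-> t2
  t2 = 0 + (rec X. a.a.(0 + X + b.0)) + b.0 → -a-> t1, -b-> t3
  t3 = 0 → ·
Coarsest stable partition (strong bisimilarity classes):
  B0 = {s0, t0}
  B1 = {s1, t1}
  B2 = {s2, t2}
  B3 = {s3, t3}
s0 ∈ B0, t0 ∈ B0 → same block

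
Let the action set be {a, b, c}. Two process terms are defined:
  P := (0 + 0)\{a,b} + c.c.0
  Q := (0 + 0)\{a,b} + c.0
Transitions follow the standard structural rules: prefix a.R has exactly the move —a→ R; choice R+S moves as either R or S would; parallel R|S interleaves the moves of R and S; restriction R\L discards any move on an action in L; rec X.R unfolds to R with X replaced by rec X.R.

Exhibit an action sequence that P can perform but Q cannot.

cc

P's transition system — 3 states:
  u0 = (0 + 0)\{a,b} + c.c.0 ⊢ -c-> u1
  u1 = c.0 ⊢ -c-> u2
  u2 = 0 ⊢ (no moves)
Q's transition system — 2 states:
  v0 = (0 + 0)\{a,b} + c.0 ⊢ -c-> v1
  v1 = 0 ⊢ (no moves)
Executing cc from P (initial set {u0}):
  step 1 (c): {u1}
  step 2 (c): {u2}
  P completes σ.
Executing cc from Q (initial set {v0}):
  step 1 (c): {v1}
  step 2 (c): ∅ (Q stuck)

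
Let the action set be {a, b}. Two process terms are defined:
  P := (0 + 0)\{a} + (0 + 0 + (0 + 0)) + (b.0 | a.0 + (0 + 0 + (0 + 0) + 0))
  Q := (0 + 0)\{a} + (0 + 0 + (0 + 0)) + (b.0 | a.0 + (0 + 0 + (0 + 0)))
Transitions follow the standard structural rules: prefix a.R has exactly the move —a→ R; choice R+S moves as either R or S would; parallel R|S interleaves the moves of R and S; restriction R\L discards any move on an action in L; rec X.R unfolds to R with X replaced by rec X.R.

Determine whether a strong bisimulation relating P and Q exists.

YES

LTS(P): 4 reachable states
  s0 = (0 + 0)\{a} + (0 + 0 + (0 + 0)) + (b.0 | a.0 + (0 + 0 + (0 + 0) + 0)) ⊢ --a--▸ s1, --b--▸ s2
  s1 = b.0 | 0 ⊢ --b--▸ s3
  s2 = 0 | a.0 ⊢ --a--▸ s3
  s3 = 0 | 0 ⊢ ∅
LTS(Q): 4 reachable states
  t0 = (0 + 0)\{a} + (0 + 0 + (0 + 0)) + (b.0 | a.0 + (0 + 0 + (0 + 0))) ⊢ --a--▸ t1, --b--▸ t2
  t1 = b.0 | 0 ⊢ --b--▸ t3
  t2 = 0 | a.0 ⊢ --a--▸ t3
  t3 = 0 | 0 ⊢ ∅
Partition-refinement fixed point:
  B0 = {s0, t0}
  B1 = {s2, t2}
  B2 = {s3, t3}
  B3 = {s1, t1}
s0 ∈ B0, t0 ∈ B0 → same block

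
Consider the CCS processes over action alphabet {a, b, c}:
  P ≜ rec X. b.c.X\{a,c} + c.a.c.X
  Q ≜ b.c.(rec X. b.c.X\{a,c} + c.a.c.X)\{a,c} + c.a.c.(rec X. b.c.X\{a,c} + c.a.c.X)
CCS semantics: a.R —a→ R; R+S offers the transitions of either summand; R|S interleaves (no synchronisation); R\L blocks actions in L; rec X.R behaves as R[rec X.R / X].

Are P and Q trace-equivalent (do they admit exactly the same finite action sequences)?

Reachable graph of P (6 states):
  p0 = rec X. b.c.X\{a,c} + c.a.c.X has moves —b→ p1, —c→ p2
  p1 = c.(rec X. b.c.X\{a,c} + c.a.c.X)\{a,c} has moves —c→ p3
  p2 = a.c.(rec X. b.c.X\{a,c} + c.a.c.X) has moves —a→ p4
  p3 = (rec X. b.c.X\{a,c} + c.a.c.X)\{a,c} has moves —b→ p5
  p4 = c.(rec X. b.c.X\{a,c} + c.a.c.X) has moves —c→ p0
  p5 = (c.(rec X. b.c.X\{a,c} + c.a.c.X)\{a,c})\{a,c} has moves (no moves)
Reachable graph of Q (7 states):
  q0 = b.c.(rec X. b.c.X\{a,c} + c.a.c.X)\{a,c} + c.a.c.(rec X. b.c.X\{a,c} + c.a.c.X) has moves —b→ q1, —c→ q2
  q1 = c.(rec X. b.c.X\{a,c} + c.a.c.X)\{a,c} has moves —c→ q3
  q2 = a.c.(rec X. b.c.X\{a,c} + c.a.c.X) has moves —a→ q4
  q3 = (rec X. b.c.X\{a,c} + c.a.c.X)\{a,c} has moves —b→ q5
  q4 = c.(rec X. b.c.X\{a,c} + c.a.c.X) has moves —c→ q6
  q5 = (c.(rec X. b.c.X\{a,c} + c.a.c.X)\{a,c})\{a,c} has moves (no moves)
  q6 = rec X. b.c.X\{a,c} + c.a.c.X has moves —b→ q1, —c→ q2
Partition-refinement fixed point:
  B0 = {p0, q0, q6}
  B1 = {p2, q2}
  B2 = {p4, q4}
  B3 = {p1, q1}
  B4 = {p3, q3}
  B5 = {p5, q5}
p0 ∈ B0, q0 ∈ B0 → same block
Bisimilar ⇒ trace-equivalent.

traces(P) = traces(Q)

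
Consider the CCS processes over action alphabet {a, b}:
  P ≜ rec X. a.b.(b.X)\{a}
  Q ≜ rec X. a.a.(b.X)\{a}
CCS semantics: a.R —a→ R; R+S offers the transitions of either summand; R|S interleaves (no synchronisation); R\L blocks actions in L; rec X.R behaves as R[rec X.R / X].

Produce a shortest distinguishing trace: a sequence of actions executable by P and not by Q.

ab

Reachable graph of P (4 states):
  m0 = rec X. a.b.(b.X)\{a} :: -a-> m1
  m1 = b.(b.(rec X. a.b.(b.X)\{a}))\{a} :: -b-> m2
  m2 = (b.(rec X. a.b.(b.X)\{a}))\{a} :: -b-> m3
  m3 = (rec X. a.b.(b.X)\{a})\{a} :: ·
Reachable graph of Q (4 states):
  n0 = rec X. a.a.(b.X)\{a} :: -a-> n1
  n1 = a.(b.(rec X. a.a.(b.X)\{a}))\{a} :: -a-> n2
  n2 = (b.(rec X. a.a.(b.X)\{a}))\{a} :: -b-> n3
  n3 = (rec X. a.a.(b.X)\{a})\{a} :: ·
Executing ab from P (initial set {m0}):
  after a @ step 1: {m1}
  after b @ step 2: {m2}
  ✓ P
Executing ab from Q (initial set {n0}):
  after a @ step 1: {n1}
  after b @ step 2: ∅ (Q stuck)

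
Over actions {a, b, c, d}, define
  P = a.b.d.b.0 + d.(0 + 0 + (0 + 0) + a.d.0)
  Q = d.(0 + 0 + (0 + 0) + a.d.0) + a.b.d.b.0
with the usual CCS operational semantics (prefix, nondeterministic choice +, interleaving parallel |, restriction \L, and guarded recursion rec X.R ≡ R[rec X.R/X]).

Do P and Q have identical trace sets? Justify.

P's transition system — 7 states:
  s0 = a.b.d.b.0 + d.(0 + 0 + (0 + 0) + a.d.0) :: --a--▸ s1, --d--▸ s2
  s1 = b.d.b.0 :: --b--▸ s3
  s2 = 0 + 0 + (0 + 0) + a.d.0 :: --a--▸ s4
  s3 = d.b.0 :: --d--▸ s5
  s4 = d.0 :: --d--▸ s6
  s5 = b.0 :: --b--▸ s6
  s6 = 0 :: deadlocked
Q's transition system — 7 states:
  t0 = d.(0 + 0 + (0 + 0) + a.d.0) + a.b.d.b.0 :: --a--▸ t1, --d--▸ t2
  t1 = b.d.b.0 :: --b--▸ t3
  t2 = 0 + 0 + (0 + 0) + a.d.0 :: --a--▸ t4
  t3 = d.b.0 :: --d--▸ t5
  t4 = d.0 :: --d--▸ t6
  t5 = b.0 :: --b--▸ t6
  t6 = 0 :: deadlocked
Bisimilarity quotient blocks:
  B0 = {s0, t0}
  B1 = {s2, t2}
  B2 = {s4, t4}
  B3 = {s6, t6}
  B4 = {s1, t1}
  B5 = {s3, t3}
  B6 = {s5, t5}
s0 ∈ B0, t0 ∈ B0 → same block
Bisimilar ⇒ trace-equivalent.

trace-equivalent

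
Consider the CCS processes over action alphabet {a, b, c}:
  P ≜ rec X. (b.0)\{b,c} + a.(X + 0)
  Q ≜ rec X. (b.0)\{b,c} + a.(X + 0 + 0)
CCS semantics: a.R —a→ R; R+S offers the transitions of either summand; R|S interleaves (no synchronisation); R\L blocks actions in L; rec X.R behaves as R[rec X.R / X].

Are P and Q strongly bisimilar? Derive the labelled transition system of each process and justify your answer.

bisimilar

P's transition system — 2 states:
  u0 = rec X. (b.0)\{b,c} + a.(X + 0) has moves —a→ u1
  u1 = (rec X. (b.0)\{b,c} + a.(X + 0)) + 0 has moves —a→ u1
Q's transition system — 2 states:
  v0 = rec X. (b.0)\{b,c} + a.(X + 0 + 0) has moves —a→ v1
  v1 = (rec X. (b.0)\{b,c} + a.(X + 0 + 0)) + 0 + 0 has moves —a→ v1
Bisimilarity quotient blocks:
  B0 = {u0, u1, v0, v1}
u0 ∈ B0, v0 ∈ B0 → same block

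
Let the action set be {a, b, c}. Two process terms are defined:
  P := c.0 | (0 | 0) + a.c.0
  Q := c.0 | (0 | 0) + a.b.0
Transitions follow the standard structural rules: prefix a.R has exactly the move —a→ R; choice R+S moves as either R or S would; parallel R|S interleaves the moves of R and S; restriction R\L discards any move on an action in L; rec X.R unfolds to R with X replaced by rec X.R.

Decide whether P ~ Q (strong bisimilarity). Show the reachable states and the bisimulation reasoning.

Reachable graph of P (4 states):
  s0 = c.0 | (0 | 0) + a.c.0 has moves =a=> s1, =c=> s2
  s1 = c.0 has moves =c=> s3
  s2 = 0 | (0 | 0) has moves ∅
  s3 = 0 has moves ∅
Reachable graph of Q (4 states):
  t0 = c.0 | (0 | 0) + a.b.0 has moves =a=> t1, =c=> t2
  t1 = b.0 has moves =b=> t3
  t2 = 0 | (0 | 0) has moves ∅
  t3 = 0 has moves ∅
Bisimilarity quotient blocks:
  B0 = {s0}
  B1 = {s2, s3, t2, t3}
  B2 = {s1}
  B3 = {t0}
  B4 = {t1}
s0 ∈ B0, t0 ∈ B3 → different blocks

not bisimilar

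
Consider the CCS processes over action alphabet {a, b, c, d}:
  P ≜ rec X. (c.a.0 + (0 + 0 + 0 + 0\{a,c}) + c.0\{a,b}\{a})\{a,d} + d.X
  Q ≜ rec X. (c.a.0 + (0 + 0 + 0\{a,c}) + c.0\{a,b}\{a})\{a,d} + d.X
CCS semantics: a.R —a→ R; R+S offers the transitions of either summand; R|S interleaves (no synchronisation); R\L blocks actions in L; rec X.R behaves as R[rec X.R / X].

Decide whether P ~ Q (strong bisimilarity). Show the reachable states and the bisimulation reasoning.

YES

Reachable graph of P (3 states):
  s0 = rec X. (c.a.0 + (0 + 0 + 0 + 0\{a,c}) + c.0\{a,b}\{a})\{a,d} + d.X | ··c··> s1, ··c··> s2, ··d··> s0
  s1 = (a.0)\{a,d} | (no moves)
  s2 = 0\{a,b}\{a}\{a,d} | (no moves)
Reachable graph of Q (3 states):
  t0 = rec X. (c.a.0 + (0 + 0 + 0\{a,c}) + c.0\{a,b}\{a})\{a,d} + d.X | ··c··> t1, ··c··> t2, ··d··> t0
  t1 = (a.0)\{a,d} | (no moves)
  t2 = 0\{a,b}\{a}\{a,d} | (no moves)
Coarsest stable partition (strong bisimilarity classes):
  B0 = {s0, t0}
  B1 = {s1, s2, t1, t2}
s0 ∈ B0, t0 ∈ B0 → same block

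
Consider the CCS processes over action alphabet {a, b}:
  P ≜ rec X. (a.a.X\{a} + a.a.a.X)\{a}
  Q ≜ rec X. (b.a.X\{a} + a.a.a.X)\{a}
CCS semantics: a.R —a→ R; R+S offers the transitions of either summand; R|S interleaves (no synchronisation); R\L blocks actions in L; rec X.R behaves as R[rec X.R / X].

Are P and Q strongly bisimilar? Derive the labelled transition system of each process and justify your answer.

P's transition system — 1 states:
  s0 = rec X. (a.a.X\{a} + a.a.a.X)\{a} has moves stopped
Q's transition system — 2 states:
  t0 = rec X. (b.a.X\{a} + a.a.a.X)\{a} has moves =b=> t1
  t1 = (a.(rec X. (b.a.X\{a} + a.a.a.X)\{a})\{a})\{a} has moves stopped
Coarsest stable partition (strong bisimilarity classes):
  B0 = {s0, t1}
  B1 = {t0}
s0 ∈ B0, t0 ∈ B1 → different blocks

not bisimilar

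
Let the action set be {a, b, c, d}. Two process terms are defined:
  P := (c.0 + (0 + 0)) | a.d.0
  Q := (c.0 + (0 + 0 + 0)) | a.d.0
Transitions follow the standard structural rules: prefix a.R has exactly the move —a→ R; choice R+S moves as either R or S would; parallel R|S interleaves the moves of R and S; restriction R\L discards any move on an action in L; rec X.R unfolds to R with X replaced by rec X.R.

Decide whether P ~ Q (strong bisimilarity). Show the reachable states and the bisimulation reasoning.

LTS(P): 6 reachable states
  s0 = (c.0 + (0 + 0)) | a.d.0 has moves —a→ s1, —c→ s2
  s1 = (c.0 + (0 + 0)) | d.0 has moves —c→ s3, —d→ s4
  s2 = 0 | a.d.0 has moves —a→ s3
  s3 = 0 | d.0 has moves —d→ s5
  s4 = (c.0 + (0 + 0)) | 0 has moves —c→ s5
  s5 = 0 | 0 has moves ·
LTS(Q): 6 reachable states
  t0 = (c.0 + (0 + 0 + 0)) | a.d.0 has moves —a→ t1, —c→ t2
  t1 = (c.0 + (0 + 0 + 0)) | d.0 has moves —c→ t3, —d→ t4
  t2 = 0 | a.d.0 has moves —a→ t3
  t3 = 0 | d.0 has moves —d→ t5
  t4 = (c.0 + (0 + 0 + 0)) | 0 has moves —c→ t5
  t5 = 0 | 0 has moves ·
Coarsest stable partition (strong bisimilarity classes):
  B0 = {s0, t0}
  B1 = {s2, t2}
  B2 = {s3, t3}
  B3 = {s5, t5}
  B4 = {s1, t1}
  B5 = {s4, t4}
s0 ∈ B0, t0 ∈ B0 → same block

P ~ Q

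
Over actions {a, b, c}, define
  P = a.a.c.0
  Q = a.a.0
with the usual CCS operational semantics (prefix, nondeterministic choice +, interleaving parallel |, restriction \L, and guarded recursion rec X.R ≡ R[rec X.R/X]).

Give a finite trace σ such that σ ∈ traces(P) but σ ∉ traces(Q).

LTS(P): 4 reachable states
  m0 = a.a.c.0 → ··a··> m1
  m1 = a.c.0 → ··a··> m2
  m2 = c.0 → ··c··> m3
  m3 = 0 → ∅
LTS(Q): 3 reachable states
  n0 = a.a.0 → ··a··> n1
  n1 = a.0 → ··a··> n2
  n2 = 0 → ∅
Executing aac from P (initial set {m0}):
  step 1 (a): {m1}
  step 2 (a): {m2}
  step 3 (c): {m3}
  ✓ P
Executing aac from Q (initial set {n0}):
  step 1 (a): {n1}
  step 2 (a): {n2}
  step 3 (c): ∅ (Q stuck)

aac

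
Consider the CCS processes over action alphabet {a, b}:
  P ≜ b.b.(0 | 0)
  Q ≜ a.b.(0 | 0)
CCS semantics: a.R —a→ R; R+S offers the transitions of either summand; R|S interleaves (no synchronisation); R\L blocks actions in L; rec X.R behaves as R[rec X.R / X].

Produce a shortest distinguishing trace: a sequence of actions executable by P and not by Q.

Reachable graph of P (3 states):
  u0 = b.b.(0 | 0) :: ··b··> u1
  u1 = b.(0 | 0) :: ··b··> u2
  u2 = 0 | 0 :: ∅
Reachable graph of Q (3 states):
  v0 = a.b.(0 | 0) :: ··a··> v1
  v1 = b.(0 | 0) :: ··b··> v2
  v2 = 0 | 0 :: ∅
Trace ⟨b⟩ through P, begin at {u0}:
  step 1 (b): {u1}
  ✓ P
Trace ⟨b⟩ through Q, begin at {v0}:
  step 1 (b): no successor for Q

b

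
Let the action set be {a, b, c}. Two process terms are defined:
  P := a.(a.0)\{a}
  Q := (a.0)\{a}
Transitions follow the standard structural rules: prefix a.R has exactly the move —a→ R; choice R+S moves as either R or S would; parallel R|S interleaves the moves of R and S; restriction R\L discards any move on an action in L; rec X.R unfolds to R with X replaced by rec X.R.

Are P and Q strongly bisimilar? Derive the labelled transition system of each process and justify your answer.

P's transition system — 2 states:
  m0 = a.(a.0)\{a} ⊢ -a-> m1
  m1 = (a.0)\{a} ⊢ ∅
Q's transition system — 1 states:
  n0 = (a.0)\{a} ⊢ ∅
Bisimilarity quotient blocks:
  B0 = {m0}
  B1 = {m1, n0}
m0 ∈ B0, n0 ∈ B1 → different blocks

P ≁ Q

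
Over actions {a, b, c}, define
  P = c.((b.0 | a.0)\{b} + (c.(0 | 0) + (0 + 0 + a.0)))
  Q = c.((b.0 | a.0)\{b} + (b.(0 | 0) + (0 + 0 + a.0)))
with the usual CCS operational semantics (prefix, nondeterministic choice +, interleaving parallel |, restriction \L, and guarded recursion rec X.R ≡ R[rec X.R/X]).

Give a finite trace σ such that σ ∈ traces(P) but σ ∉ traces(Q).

cc

Reachable graph of P (5 states):
  m0 = c.((b.0 | a.0)\{b} + (c.(0 | 0) + (0 + 0 + a.0))) ⊢ =c=> m1
  m1 = (b.0 | a.0)\{b} + (c.(0 | 0) + (0 + 0 + a.0)) ⊢ =a=> m2, =a=> m3, =c=> m4
  m2 = (b.0 | 0)\{b} ⊢ deadlocked
  m3 = 0 ⊢ deadlocked
  m4 = 0 | 0 ⊢ deadlocked
Reachable graph of Q (5 states):
  n0 = c.((b.0 | a.0)\{b} + (b.(0 | 0) + (0 + 0 + a.0))) ⊢ =c=> n1
  n1 = (b.0 | a.0)\{b} + (b.(0 | 0) + (0 + 0 + a.0)) ⊢ =a=> n2, =a=> n3, =b=> n4
  n2 = (b.0 | 0)\{b} ⊢ deadlocked
  n3 = 0 ⊢ deadlocked
  n4 = 0 | 0 ⊢ deadlocked
Trace ⟨cc⟩ through P, begin at {m0}:
  after c @ step 1: {m1}
  after c @ step 2: {m4}
  — P admits the full trace.
Trace ⟨cc⟩ through Q, begin at {n0}:
  after c @ step 1: {n1}
  after c @ step 2: ∅ (Q stuck)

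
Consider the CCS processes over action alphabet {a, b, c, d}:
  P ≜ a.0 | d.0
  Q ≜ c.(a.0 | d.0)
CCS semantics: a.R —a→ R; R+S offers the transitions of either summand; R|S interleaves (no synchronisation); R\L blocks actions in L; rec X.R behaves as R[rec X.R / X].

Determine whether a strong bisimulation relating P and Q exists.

NO

P's transition system — 4 states:
  p0 = a.0 | d.0 :: ··a··> p1, ··d··> p2
  p1 = 0 | d.0 :: ··d··> p3
  p2 = a.0 | 0 :: ··a··> p3
  p3 = 0 | 0 :: deadlocked
Q's transition system — 5 states:
  q0 = c.(a.0 | d.0) :: ··c··> q1
  q1 = a.0 | d.0 :: ··a··> q2, ··d··> q3
  q2 = 0 | d.0 :: ··d··> q4
  q3 = a.0 | 0 :: ··a··> q4
  q4 = 0 | 0 :: deadlocked
Coarsest stable partition (strong bisimilarity classes):
  B0 = {p0, q1}
  B1 = {p1, q2}
  B2 = {p3, q4}
  B3 = {p2, q3}
  B4 = {q0}
p0 ∈ B0, q0 ∈ B4 → different blocks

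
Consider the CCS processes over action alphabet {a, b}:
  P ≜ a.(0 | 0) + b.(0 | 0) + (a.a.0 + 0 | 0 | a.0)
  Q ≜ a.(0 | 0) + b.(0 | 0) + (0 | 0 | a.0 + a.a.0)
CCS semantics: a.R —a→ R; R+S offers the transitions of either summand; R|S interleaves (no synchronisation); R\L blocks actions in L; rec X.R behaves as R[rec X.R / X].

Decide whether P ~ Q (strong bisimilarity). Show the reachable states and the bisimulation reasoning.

LTS(P): 5 reachable states
  s0 = a.(0 | 0) + b.(0 | 0) + (a.a.0 + 0 | 0 | a.0) :: =a=> s1, =a=> s2, =a=> s3, =b=> s1
  s1 = 0 | 0 :: stopped
  s2 = 0 | 0 | 0 :: stopped
  s3 = a.0 :: =a=> s4
  s4 = 0 :: stopped
LTS(Q): 5 reachable states
  t0 = a.(0 | 0) + b.(0 | 0) + (0 | 0 | a.0 + a.a.0) :: =a=> t1, =a=> t2, =a=> t3, =b=> t1
  t1 = 0 | 0 :: stopped
  t2 = 0 | 0 | 0 :: stopped
  t3 = a.0 :: =a=> t4
  t4 = 0 :: stopped
Bisimilarity quotient blocks:
  B0 = {s0, t0}
  B1 = {s1, s2, s4, t1, t2, t4}
  B2 = {s3, t3}
s0 ∈ B0, t0 ∈ B0 → same block

P ~ Q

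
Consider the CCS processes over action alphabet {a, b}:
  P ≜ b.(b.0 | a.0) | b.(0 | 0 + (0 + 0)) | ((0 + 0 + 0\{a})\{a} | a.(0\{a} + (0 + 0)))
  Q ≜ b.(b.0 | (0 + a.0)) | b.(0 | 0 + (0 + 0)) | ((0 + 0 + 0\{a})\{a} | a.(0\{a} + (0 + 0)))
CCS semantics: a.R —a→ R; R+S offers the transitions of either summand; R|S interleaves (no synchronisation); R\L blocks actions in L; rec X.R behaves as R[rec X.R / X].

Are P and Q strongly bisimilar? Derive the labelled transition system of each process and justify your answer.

YES

LTS(P): 20 reachable states
  m0 = b.(b.0 | a.0) | b.(0 | 0 + (0 + 0)) | ((0 + 0 + 0\{a})\{a} | a.(0\{a} + (0 + 0))) has moves =a=> m1, =b=> m2, =b=> m3
  m1 = b.(b.0 | a.0) | b.(0 | 0 + (0 + 0)) | ((0 + 0 + 0\{a})\{a} | (0\{a} + (0 + 0))) has moves =b=> m4, =b=> m5
  m2 = b.(b.0 | a.0) | (0 | 0 + (0 + 0)) | ((0 + 0 + 0\{a})\{a} | a.(0\{a} + (0 + 0))) has moves =a=> m4, =b=> m6
  m3 = b.0 | a.0 | b.(0 | 0 + (0 + 0)) | ((0 + 0 + 0\{a})\{a} | a.(0\{a} + (0 + 0))) has moves =a=> m5, =a=> m7, =b=> m6, =b=> m8
  m4 = b.(b.0 | a.0) | (0 | 0 + (0 + 0)) | ((0 + 0 + 0\{a})\{a} | (0\{a} + (0 + 0))) has moves =b=> m9
  m5 = b.0 | a.0 | b.(0 | 0 + (0 + 0)) | ((0 + 0 + 0\{a})\{a} | (0\{a} + (0 + 0))) has moves =a=> m10, =b=> m11, =b=> m9
  m6 = b.0 | a.0 | (0 | 0 + (0 + 0)) | ((0 + 0 + 0\{a})\{a} | a.(0\{a} + (0 + 0))) has moves =a=> m12, =a=> m9, =b=> m13
  m7 = b.0 | 0 | b.(0 | 0 + (0 + 0)) | ((0 + 0 + 0\{a})\{a} | a.(0\{a} + (0 + 0))) has moves =a=> m10, =b=> m12, =b=> m14
  m8 = 0 | a.0 | b.(0 | 0 + (0 + 0)) | ((0 + 0 + 0\{a})\{a} | a.(0\{a} + (0 + 0))) has moves =a=> m11, =a=> m14, =b=> m13
  m9 = b.0 | a.0 | (0 | 0 + (0 + 0)) | ((0 + 0 + 0\{a})\{a} | (0\{a} + (0 + 0))) has moves =a=> m15, =b=> m16
  m10 = b.0 | 0 | b.(0 | 0 + (0 + 0)) | ((0 + 0 + 0\{a})\{a} | (0\{a} + (0 + 0))) has moves =b=> m15, =b=> m17
  m11 = 0 | a.0 | b.(0 | 0 + (0 + 0)) | ((0 + 0 + 0\{a})\{a} | (0\{a} + (0 + 0))) has moves =a=> m17, =b=> m16
  m12 = b.0 | 0 | (0 | 0 + (0 + 0)) | ((0 + 0 + 0\{a})\{a} | a.(0\{a} + (0 + 0))) has moves =a=> m15, =b=> m18
  m13 = 0 | a.0 | (0 | 0 + (0 + 0)) | ((0 + 0 + 0\{a})\{a} | a.(0\{a} + (0 + 0))) has moves =a=> m16, =a=> m18
  m14 = 0 | 0 | b.(0 | 0 + (0 + 0)) | ((0 + 0 + 0\{a})\{a} | a.(0\{a} + (0 + 0))) has moves =a=> m17, =b=> m18
  m15 = b.0 | 0 | (0 | 0 + (0 + 0)) | ((0 + 0 + 0\{a})\{a} | (0\{a} + (0 + 0))) has moves =b=> m19
  m16 = 0 | a.0 | (0 | 0 + (0 + 0)) | ((0 + 0 + 0\{a})\{a} | (0\{a} + (0 + 0))) has moves =a=> m19
  m17 = 0 | 0 | b.(0 | 0 + (0 + 0)) | ((0 + 0 + 0\{a})\{a} | (0\{a} + (0 + 0))) has moves =b=> m19
  m18 = 0 | 0 | (0 | 0 + (0 + 0)) | ((0 + 0 + 0\{a})\{a} | a.(0\{a} + (0 + 0))) has moves =a=> m19
  m19 = 0 | 0 | (0 | 0 + (0 + 0)) | ((0 + 0 + 0\{a})\{a} | (0\{a} + (0 + 0))) has moves deadlocked
LTS(Q): 20 reachable states
  n0 = b.(b.0 | (0 + a.0)) | b.(0 | 0 + (0 + 0)) | ((0 + 0 + 0\{a})\{a} | a.(0\{a} + (0 + 0))) has moves =a=> n1, =b=> n2, =b=> n3
  n1 = b.(b.0 | (0 + a.0)) | b.(0 | 0 + (0 + 0)) | ((0 + 0 + 0\{a})\{a} | (0\{a} + (0 + 0))) has moves =b=> n4, =b=> n5
  n2 = b.(b.0 | (0 + a.0)) | (0 | 0 + (0 + 0)) | ((0 + 0 + 0\{a})\{a} | a.(0\{a} + (0 + 0))) has moves =a=> n4, =b=> n6
  n3 = b.0 | (0 + a.0) | b.(0 | 0 + (0 + 0)) | ((0 + 0 + 0\{a})\{a} | a.(0\{a} + (0 + 0))) has moves =a=> n5, =a=> n7, =b=> n6, =b=> n8
  n4 = b.(b.0 | (0 + a.0)) | (0 | 0 + (0 + 0)) | ((0 + 0 + 0\{a})\{a} | (0\{a} + (0 + 0))) has moves =b=> n9
  n5 = b.0 | (0 + a.0) | b.(0 | 0 + (0 + 0)) | ((0 + 0 + 0\{a})\{a} | (0\{a} + (0 + 0))) has moves =a=> n10, =b=> n11, =b=> n9
  n6 = b.0 | (0 + a.0) | (0 | 0 + (0 + 0)) | ((0 + 0 + 0\{a})\{a} | a.(0\{a} + (0 + 0))) has moves =a=> n12, =a=> n9, =b=> n13
  n7 = b.0 | 0 | b.(0 | 0 + (0 + 0)) | ((0 + 0 + 0\{a})\{a} | a.(0\{a} + (0 + 0))) has moves =a=> n10, =b=> n12, =b=> n14
  n8 = 0 | (0 + a.0) | b.(0 | 0 + (0 + 0)) | ((0 + 0 + 0\{a})\{a} | a.(0\{a} + (0 + 0))) has moves =a=> n11, =a=> n14, =b=> n13
  n9 = b.0 | (0 + a.0) | (0 | 0 + (0 + 0)) | ((0 + 0 + 0\{a})\{a} | (0\{a} + (0 + 0))) has moves =a=> n15, =b=> n16
  n10 = b.0 | 0 | b.(0 | 0 + (0 + 0)) | ((0 + 0 + 0\{a})\{a} | (0\{a} + (0 + 0))) has moves =b=> n15, =b=> n17
  n11 = 0 | (0 + a.0) | b.(0 | 0 + (0 + 0)) | ((0 + 0 + 0\{a})\{a} | (0\{a} + (0 + 0))) has moves =a=> n17, =b=> n16
  n12 = b.0 | 0 | (0 | 0 + (0 + 0)) | ((0 + 0 + 0\{a})\{a} | a.(0\{a} + (0 + 0))) has moves =a=> n15, =b=> n18
  n13 = 0 | (0 + a.0) | (0 | 0 + (0 + 0)) | ((0 + 0 + 0\{a})\{a} | a.(0\{a} + (0 + 0))) has moves =a=> n16, =a=> n18
  n14 = 0 | 0 | b.(0 | 0 + (0 + 0)) | ((0 + 0 + 0\{a})\{a} | a.(0\{a} + (0 + 0))) has moves =a=> n17, =b=> n18
  n15 = b.0 | 0 | (0 | 0 + (0 + 0)) | ((0 + 0 + 0\{a})\{a} | (0\{a} + (0 + 0))) has moves =b=> n19
  n16 = 0 | (0 + a.0) | (0 | 0 + (0 + 0)) | ((0 + 0 + 0\{a})\{a} | (0\{a} + (0 + 0))) has moves =a=> n19
  n17 = 0 | 0 | b.(0 | 0 + (0 + 0)) | ((0 + 0 + 0\{a})\{a} | (0\{a} + (0 + 0))) has moves =b=> n19
  n18 = 0 | 0 | (0 | 0 + (0 + 0)) | ((0 + 0 + 0\{a})\{a} | a.(0\{a} + (0 + 0))) has moves =a=> n19
  n19 = 0 | 0 | (0 | 0 + (0 + 0)) | ((0 + 0 + 0\{a})\{a} | (0\{a} + (0 + 0))) has moves deadlocked
Bisimilarity quotient blocks:
  B0 = {m0, n0}
  B1 = {m1, n1}
  B2 = {m5, m7, n5, n7}
  B3 = {m11, m12, m14, m9, n11, n12, n14, n9}
  B4 = {m15, m17, n15, n17}
  B5 = {m19, n19}
  B6 = {m16, m18, n16, n18}
  B7 = {m10, n10}
  B8 = {m4, n4}
  B9 = {m3, n3}
  B10 = {m6, m8, n6, n8}
  B11 = {m13, n13}
  B12 = {m2, n2}
m0 ∈ B0, n0 ∈ B0 → same block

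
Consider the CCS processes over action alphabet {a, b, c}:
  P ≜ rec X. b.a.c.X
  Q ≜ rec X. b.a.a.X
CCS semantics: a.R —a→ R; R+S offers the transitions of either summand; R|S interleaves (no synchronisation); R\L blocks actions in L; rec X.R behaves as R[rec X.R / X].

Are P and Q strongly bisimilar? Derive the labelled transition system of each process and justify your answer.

P's transition system — 3 states:
  u0 = rec X. b.a.c.X has moves -b-> u1
  u1 = a.c.(rec X. b.a.c.X) has moves -a-> u2
  u2 = c.(rec X. b.a.c.X) has moves -c-> u0
Q's transition system — 3 states:
  v0 = rec X. b.a.a.X has moves -b-> v1
  v1 = a.a.(rec X. b.a.a.X) has moves -a-> v2
  v2 = a.(rec X. b.a.a.X) has moves -a-> v0
Bisimilarity quotient blocks:
  B0 = {u0}
  B1 = {u1}
  B2 = {u2}
  B3 = {v0}
  B4 = {v1}
  B5 = {v2}
u0 ∈ B0, v0 ∈ B3 → different blocks

P ≁ Q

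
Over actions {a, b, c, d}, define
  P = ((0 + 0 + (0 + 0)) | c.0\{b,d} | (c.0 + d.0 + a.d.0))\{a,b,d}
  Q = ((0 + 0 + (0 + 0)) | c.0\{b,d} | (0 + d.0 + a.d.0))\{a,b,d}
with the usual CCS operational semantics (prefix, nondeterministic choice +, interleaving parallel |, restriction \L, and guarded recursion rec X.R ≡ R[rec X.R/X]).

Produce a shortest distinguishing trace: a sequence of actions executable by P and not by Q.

cc

Reachable graph of P (4 states):
  u0 = ((0 + 0 + (0 + 0)) | c.0\{b,d} | (c.0 + d.0 + a.d.0))\{a,b,d} ⊢ ··c··> u1, ··c··> u2
  u1 = ((0 + 0 + (0 + 0)) | 0\{b,d} | (c.0 + d.0 + a.d.0))\{a,b,d} ⊢ ··c··> u3
  u2 = ((0 + 0 + (0 + 0)) | c.0\{b,d} | 0)\{a,b,d} ⊢ ··c··> u3
  u3 = ((0 + 0 + (0 + 0)) | 0\{b,d} | 0)\{a,b,d} ⊢ stopped
Reachable graph of Q (2 states):
  v0 = ((0 + 0 + (0 + 0)) | c.0\{b,d} | (0 + d.0 + a.d.0))\{a,b,d} ⊢ ··c··> v1
  v1 = ((0 + 0 + (0 + 0)) | 0\{b,d} | (0 + d.0 + a.d.0))\{a,b,d} ⊢ stopped
Run σ = ⟨cc⟩ on P: start {u0}
  after c @ step 1: {u1, u2}
  after c @ step 2: {u3}
  ✓ P
Run σ = ⟨cc⟩ on Q: start {v0}
  after c @ step 1: {v1}
  after c @ step 2: ∅ (Q stuck)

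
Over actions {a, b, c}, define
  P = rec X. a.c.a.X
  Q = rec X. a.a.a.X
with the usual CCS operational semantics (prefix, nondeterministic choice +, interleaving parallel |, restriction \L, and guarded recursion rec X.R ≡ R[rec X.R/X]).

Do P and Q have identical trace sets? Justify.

trace-distinct — witness ⟨ac⟩

LTS(P): 3 reachable states
  m0 = rec X. a.c.a.X ⊢ -a-> m1
  m1 = c.a.(rec X. a.c.a.X) ⊢ -c-> m2
  m2 = a.(rec X. a.c.a.X) ⊢ -a-> m0
LTS(Q): 3 reachable states
  n0 = rec X. a.a.a.X ⊢ -a-> n1
  n1 = a.a.(rec X. a.a.a.X) ⊢ -a-> n2
  n2 = a.(rec X. a.a.a.X) ⊢ -a-> n0
Executing ac from P (initial set {m0}):
  [1] a ⇒ {m1}
  [2] c ⇒ {m2}
  ✓ P
Executing ac from Q (initial set {n0}):
  [1] a ⇒ {n1}
  [2] c ⇒ ∅ (Q stuck)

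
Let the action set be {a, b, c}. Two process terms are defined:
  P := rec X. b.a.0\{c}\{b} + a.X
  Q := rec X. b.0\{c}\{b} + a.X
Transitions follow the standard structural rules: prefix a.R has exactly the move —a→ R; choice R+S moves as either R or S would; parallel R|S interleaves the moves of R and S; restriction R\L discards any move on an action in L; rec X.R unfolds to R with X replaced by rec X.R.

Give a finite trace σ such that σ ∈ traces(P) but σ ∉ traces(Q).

ba

Reachable graph of P (3 states):
  s0 = rec X. b.a.0\{c}\{b} + a.X → --a--▸ s0, --b--▸ s1
  s1 = a.0\{c}\{b} → --a--▸ s2
  s2 = 0\{c}\{b} → stopped
Reachable graph of Q (2 states):
  t0 = rec X. b.0\{c}\{b} + a.X → --a--▸ t0, --b--▸ t1
  t1 = 0\{c}\{b} → stopped
Run σ = ⟨ba⟩ on P: start {s0}
  step 1 (b): {s1}
  step 2 (a): {s2}
  — P admits the full trace.
Run σ = ⟨ba⟩ on Q: start {t0}
  step 1 (b): {t1}
  step 2 (a): no successor for Q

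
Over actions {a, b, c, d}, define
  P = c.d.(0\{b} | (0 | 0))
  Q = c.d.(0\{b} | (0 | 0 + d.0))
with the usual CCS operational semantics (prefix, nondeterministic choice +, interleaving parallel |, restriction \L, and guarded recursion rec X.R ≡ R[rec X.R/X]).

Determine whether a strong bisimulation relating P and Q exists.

Reachable graph of P (3 states):
  s0 = c.d.(0\{b} | (0 | 0)) → ··c··> s1
  s1 = d.(0\{b} | (0 | 0)) → ··d··> s2
  s2 = 0\{b} | (0 | 0) → (no moves)
Reachable graph of Q (4 states):
  t0 = c.d.(0\{b} | (0 | 0 + d.0)) → ··c··> t1
  t1 = d.(0\{b} | (0 | 0 + d.0)) → ··d··> t2
  t2 = 0\{b} | (0 | 0 + d.0) → ··d··> t3
  t3 = 0\{b} | 0 → (no moves)
Partition-refinement fixed point:
  B0 = {s0}
  B1 = {s1, t2}
  B2 = {s2, t3}
  B3 = {t0}
  B4 = {t1}
s0 ∈ B0, t0 ∈ B3 → different blocks

P ≁ Q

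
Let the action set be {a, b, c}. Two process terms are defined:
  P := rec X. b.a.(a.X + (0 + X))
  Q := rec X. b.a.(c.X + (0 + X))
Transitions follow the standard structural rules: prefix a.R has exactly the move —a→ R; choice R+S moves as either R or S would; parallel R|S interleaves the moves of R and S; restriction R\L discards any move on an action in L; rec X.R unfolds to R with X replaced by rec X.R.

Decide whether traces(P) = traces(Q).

traces(P) ≠ traces(Q) — witness ⟨baa⟩

Reachable graph of P (3 states):
  p0 = rec X. b.a.(a.X + (0 + X)) ⊢ -b-> p1
  p1 = a.(a.(rec X. b.a.(a.X + (0 + X))) + (0 + (rec X. b.a.(a.X + (0 + X))))) ⊢ -a-> p2
  p2 = a.(rec X. b.a.(a.X + (0 + X))) + (0 + (rec X. b.a.(a.X + (0 + X)))) ⊢ -a-> p0, -b-> p1
Reachable graph of Q (3 states):
  q0 = rec X. b.a.(c.X + (0 + X)) ⊢ -b-> q1
  q1 = a.(c.(rec X. b.a.(c.X + (0 + X))) + (0 + (rec X. b.a.(c.X + (0 + X))))) ⊢ -a-> q2
  q2 = c.(rec X. b.a.(c.X + (0 + X))) + (0 + (rec X. b.a.(c.X + (0 + X)))) ⊢ -b-> q1, -c-> q0
Run σ = ⟨baa⟩ on P: start {p0}
  step 1 (b): {p1}
  step 2 (a): {p2}
  step 3 (a): {p0}
  ✓ P
Run σ = ⟨baa⟩ on Q: start {q0}
  step 1 (b): {q1}
  step 2 (a): {q2}
  step 3 (a): no successor for Q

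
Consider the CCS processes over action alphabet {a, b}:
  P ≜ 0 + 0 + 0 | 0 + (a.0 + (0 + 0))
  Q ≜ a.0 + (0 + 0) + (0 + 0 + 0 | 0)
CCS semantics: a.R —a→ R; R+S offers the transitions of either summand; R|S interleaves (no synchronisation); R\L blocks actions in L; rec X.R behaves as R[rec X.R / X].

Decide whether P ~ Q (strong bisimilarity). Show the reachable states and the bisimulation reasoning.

bisimilar

Reachable graph of P (2 states):
  u0 = 0 + 0 + 0 | 0 + (a.0 + (0 + 0)) | —a→ u1
  u1 = 0 | (no moves)
Reachable graph of Q (2 states):
  v0 = a.0 + (0 + 0) + (0 + 0 + 0 | 0) | —a→ v1
  v1 = 0 | (no moves)
Bisimilarity quotient blocks:
  B0 = {u0, v0}
  B1 = {u1, v1}
u0 ∈ B0, v0 ∈ B0 → same block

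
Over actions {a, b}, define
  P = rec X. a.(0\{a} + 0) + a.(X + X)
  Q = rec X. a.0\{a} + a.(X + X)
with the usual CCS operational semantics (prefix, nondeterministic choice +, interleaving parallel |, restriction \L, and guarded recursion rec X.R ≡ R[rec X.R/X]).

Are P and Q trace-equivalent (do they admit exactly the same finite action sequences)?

traces(P) = traces(Q)

P's transition system — 3 states:
  s0 = rec X. a.(0\{a} + 0) + a.(X + X) :: =a=> s1, =a=> s2
  s1 = (rec X. a.(0\{a} + 0) + a.(X + X)) + (rec X. a.(0\{a} + 0) + a.(X + X)) :: =a=> s1, =a=> s2
  s2 = 0\{a} + 0 :: ·
Q's transition system — 3 states:
  t0 = rec X. a.0\{a} + a.(X + X) :: =a=> t1, =a=> t2
  t1 = (rec X. a.0\{a} + a.(X + X)) + (rec X. a.0\{a} + a.(X + X)) :: =a=> t1, =a=> t2
  t2 = 0\{a} :: ·
Partition-refinement fixed point:
  B0 = {s0, s1, t0, t1}
  B1 = {s2, t2}
s0 ∈ B0, t0 ∈ B0 → same block
Bisimilar ⇒ trace-equivalent.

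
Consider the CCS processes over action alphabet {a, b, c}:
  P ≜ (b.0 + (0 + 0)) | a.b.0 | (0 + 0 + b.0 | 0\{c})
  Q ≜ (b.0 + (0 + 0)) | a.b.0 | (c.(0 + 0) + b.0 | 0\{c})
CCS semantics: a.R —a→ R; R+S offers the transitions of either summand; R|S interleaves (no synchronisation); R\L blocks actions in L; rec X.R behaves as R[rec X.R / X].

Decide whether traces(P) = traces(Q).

trace-distinct — witness ⟨c⟩

Reachable graph of P (12 states):
  u0 = (b.0 + (0 + 0)) | a.b.0 | (0 + 0 + b.0 | 0\{c}) → ··a··> u1, ··b··> u2, ··b··> u3
  u1 = (b.0 + (0 + 0)) | b.0 | (0 + 0 + b.0 | 0\{c}) → ··b··> u4, ··b··> u5, ··b··> u6
  u2 = (b.0 + (0 + 0)) | a.b.0 | (0 | 0\{c}) → ··a··> u5, ··b··> u7
  u3 = 0 | a.b.0 | (0 + 0 + b.0 | 0\{c}) → ··a··> u6, ··b··> u7
  u4 = (b.0 + (0 + 0)) | 0 | (0 + 0 + b.0 | 0\{c}) → ··b··> u8, ··b··> u9
  u5 = (b.0 + (0 + 0)) | b.0 | (0 | 0\{c}) → ··b··> u10, ··b··> u8
  u6 = 0 | b.0 | (0 + 0 + b.0 | 0\{c}) → ··b··> u10, ··b··> u9
  u7 = 0 | a.b.0 | (0 | 0\{c}) → ··a··> u10
  u8 = (b.0 + (0 + 0)) | 0 | (0 | 0\{c}) → ··b··> u11
  u9 = 0 | 0 | (0 + 0 + b.0 | 0\{c}) → ··b··> u11
  u10 = 0 | b.0 | (0 | 0\{c}) → ··b··> u11
  u11 = 0 | 0 | (0 | 0\{c}) → ∅
Reachable graph of Q (18 states):
  v0 = (b.0 + (0 + 0)) | a.b.0 | (c.(0 + 0) + b.0 | 0\{c}) → ··a··> v1, ··b··> v2, ··b··> v3, ··c··> v4
  v1 = (b.0 + (0 + 0)) | b.0 | (c.(0 + 0) + b.0 | 0\{c}) → ··b··> v5, ··b··> v6, ··b··> v7, ··c··> v8
  v2 = (b.0 + (0 + 0)) | a.b.0 | (0 | 0\{c}) → ··a··> v6, ··b··> v9
  v3 = 0 | a.b.0 | (c.(0 + 0) + b.0 | 0\{c}) → ··a··> v7, ··b··> v9, ··c··> v10
  v4 = (b.0 + (0 + 0)) | a.b.0 | (0 + 0) → ··a··> v8, ··b··> v10
  v5 = (b.0 + (0 + 0)) | 0 | (c.(0 + 0) + b.0 | 0\{c}) → ··b··> v11, ··b··> v12, ··c··> v13
  v6 = (b.0 + (0 + 0)) | b.0 | (0 | 0\{c}) → ··b··> v11, ··b··> v14
  v7 = 0 | b.0 | (c.(0 + 0) + b.0 | 0\{c}) → ··b··> v12, ··b··> v14, ··c··> v15
  v8 = (b.0 + (0 + 0)) | b.0 | (0 + 0) → ··b··> v13, ··b··> v15
  v9 = 0 | a.b.0 | (0 | 0\{c}) → ··a··> v14
  v10 = 0 | a.b.0 | (0 + 0) → ··a··> v15
  v11 = (b.0 + (0 + 0)) | 0 | (0 | 0\{c}) → ··b··> v16
  v12 = 0 | 0 | (c.(0 + 0) + b.0 | 0\{c}) → ··b··> v16, ··c··> v17
  v13 = (b.0 + (0 + 0)) | 0 | (0 + 0) → ··b··> v17
  v14 = 0 | b.0 | (0 | 0\{c}) → ··b··> v16
  v15 = 0 | b.0 | (0 + 0) → ··b··> v17
  v16 = 0 | 0 | (0 | 0\{c}) → ∅
  v17 = 0 | 0 | (0 + 0) → ∅
Trace ⟨c⟩ through Q, begin at {v0}:
  after c @ step 1: {v4}
  — Q admits the full trace.
Trace ⟨c⟩ through P, begin at {u0}:
  after c @ step 1: no successor for P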